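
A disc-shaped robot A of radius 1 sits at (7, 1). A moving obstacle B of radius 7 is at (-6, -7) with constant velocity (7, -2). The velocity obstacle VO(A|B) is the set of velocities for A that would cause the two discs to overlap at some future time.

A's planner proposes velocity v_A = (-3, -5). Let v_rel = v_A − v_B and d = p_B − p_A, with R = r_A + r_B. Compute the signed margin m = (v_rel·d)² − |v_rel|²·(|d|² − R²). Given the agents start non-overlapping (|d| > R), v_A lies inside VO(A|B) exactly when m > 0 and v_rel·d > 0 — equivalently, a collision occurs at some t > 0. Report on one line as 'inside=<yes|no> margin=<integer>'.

d = (-13, -8),  |d|² = 233;  R = 1+7 = 8,  c = 233−8² = 169
v_rel = (-10, -3),  |v_rel|² = 109;  v_rel·d = (-10)·(-13) + (-3)·(-8) = 154
109·t² − 308·t + 169 = 0  ⇒  m = 154² − 109·169 = 5295
m = 5295 > 0,  v_rel·d = 154 > 0  ⇒  inside

inside=yes margin=5295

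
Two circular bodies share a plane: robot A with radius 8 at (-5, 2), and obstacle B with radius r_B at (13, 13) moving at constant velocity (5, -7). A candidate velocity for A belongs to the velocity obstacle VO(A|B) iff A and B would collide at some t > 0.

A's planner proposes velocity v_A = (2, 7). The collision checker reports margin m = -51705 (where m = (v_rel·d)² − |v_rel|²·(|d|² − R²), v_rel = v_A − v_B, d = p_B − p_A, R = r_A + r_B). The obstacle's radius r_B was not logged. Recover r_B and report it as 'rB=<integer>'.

m = -51705
d = (18, 11);  v_rel = (-3, 14),  |v_rel|² = 205
v_rel×d = (-3)·(11) − (14)·(18) = -285
since m = R²·205 − (-285)²:  R² = (81225 + -51705) / 205 = 144
R = √144 = 12  ⇒  r_B = 12 − 8 = 4

rB=4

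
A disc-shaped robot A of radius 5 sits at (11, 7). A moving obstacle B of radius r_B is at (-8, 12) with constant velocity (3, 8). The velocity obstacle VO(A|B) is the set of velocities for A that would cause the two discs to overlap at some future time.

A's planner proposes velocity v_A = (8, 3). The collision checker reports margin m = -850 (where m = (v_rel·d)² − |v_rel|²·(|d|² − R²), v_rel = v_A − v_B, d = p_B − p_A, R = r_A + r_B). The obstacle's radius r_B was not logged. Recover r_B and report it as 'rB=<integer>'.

m = -850
d = (-19, 5);  v_rel = (5, -5),  |v_rel|² = 50
v_rel×d = (5)·(5) − (-5)·(-19) = -70
since m = R²·50 − (-70)²:  R² = (4900 + -850) / 50 = 81
R = √81 = 9  ⇒  r_B = 9 − 5 = 4

rB=4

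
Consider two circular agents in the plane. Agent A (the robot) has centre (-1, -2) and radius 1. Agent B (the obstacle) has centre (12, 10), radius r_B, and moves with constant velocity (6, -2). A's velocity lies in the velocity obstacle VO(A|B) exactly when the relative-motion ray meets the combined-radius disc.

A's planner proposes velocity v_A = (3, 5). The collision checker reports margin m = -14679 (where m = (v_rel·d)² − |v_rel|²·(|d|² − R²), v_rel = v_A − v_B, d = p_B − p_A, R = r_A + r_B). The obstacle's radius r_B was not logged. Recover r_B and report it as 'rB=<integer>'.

m = -14679
d = (13, 12);  v_rel = (-3, 7),  |v_rel|² = 58
v_rel×d = (-3)·(12) − (7)·(13) = -127
since m = R²·58 − (-127)²:  R² = (16129 + -14679) / 58 = 25
R = √25 = 5  ⇒  r_B = 5 − 1 = 4

rB=4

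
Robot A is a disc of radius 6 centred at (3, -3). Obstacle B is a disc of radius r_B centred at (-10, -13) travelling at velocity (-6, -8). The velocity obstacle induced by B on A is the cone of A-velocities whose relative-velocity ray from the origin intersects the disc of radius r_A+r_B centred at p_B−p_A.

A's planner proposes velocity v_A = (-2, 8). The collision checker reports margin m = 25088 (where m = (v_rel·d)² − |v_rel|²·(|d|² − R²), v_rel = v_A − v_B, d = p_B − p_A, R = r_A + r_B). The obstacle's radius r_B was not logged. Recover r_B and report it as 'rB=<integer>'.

m = 25088
d = (-13, -10);  v_rel = (4, 16),  |v_rel|² = 272
v_rel×d = (4)·(-10) − (16)·(-13) = 168
since m = R²·272 − 168²:  R² = (28224 + 25088) / 272 = 196
R = √196 = 14  ⇒  r_B = 14 − 6 = 8

rB=8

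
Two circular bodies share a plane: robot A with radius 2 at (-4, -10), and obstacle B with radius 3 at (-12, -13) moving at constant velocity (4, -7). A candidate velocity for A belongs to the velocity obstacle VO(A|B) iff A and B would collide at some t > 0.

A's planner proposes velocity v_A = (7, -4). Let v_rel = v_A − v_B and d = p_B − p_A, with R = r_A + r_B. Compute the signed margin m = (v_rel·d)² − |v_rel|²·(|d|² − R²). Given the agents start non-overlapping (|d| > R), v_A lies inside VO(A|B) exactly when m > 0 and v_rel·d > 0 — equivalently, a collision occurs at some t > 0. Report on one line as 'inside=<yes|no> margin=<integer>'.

d = (-8, -3),  |d|² = 73;  R = 2+3 = 5,  c = 73−5² = 48
v_rel = (3, 3),  |v_rel|² = 18;  v_rel·d = (3)·(-8) + (3)·(-3) = -33
18·t² + 66·t + 48 = 0  ⇒  m = (-33)² − 18·48 = 225
m = 225 > 0,  v_rel·d = -33 < 0  ⇒  outside

inside=no margin=225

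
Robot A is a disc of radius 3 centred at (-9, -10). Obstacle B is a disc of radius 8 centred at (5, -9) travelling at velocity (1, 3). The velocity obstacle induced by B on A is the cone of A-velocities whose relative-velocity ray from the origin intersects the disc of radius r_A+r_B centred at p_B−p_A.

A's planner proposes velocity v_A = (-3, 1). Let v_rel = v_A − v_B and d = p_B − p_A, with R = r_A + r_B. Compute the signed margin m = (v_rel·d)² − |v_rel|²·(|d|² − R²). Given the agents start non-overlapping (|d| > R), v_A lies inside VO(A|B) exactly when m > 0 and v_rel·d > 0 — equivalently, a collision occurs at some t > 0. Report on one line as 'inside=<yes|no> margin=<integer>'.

d = (14, 1),  |d|² = 197;  R = 3+8 = 11,  c = 197−11² = 76
v_rel = (-4, -2),  |v_rel|² = 20;  v_rel·d = (-4)·(14) + (-2)·(1) = -58
20·t² + 116·t + 76 = 0  ⇒  m = (-58)² − 20·76 = 1844
m = 1844 > 0,  v_rel·d = -58 < 0  ⇒  outside

inside=no margin=1844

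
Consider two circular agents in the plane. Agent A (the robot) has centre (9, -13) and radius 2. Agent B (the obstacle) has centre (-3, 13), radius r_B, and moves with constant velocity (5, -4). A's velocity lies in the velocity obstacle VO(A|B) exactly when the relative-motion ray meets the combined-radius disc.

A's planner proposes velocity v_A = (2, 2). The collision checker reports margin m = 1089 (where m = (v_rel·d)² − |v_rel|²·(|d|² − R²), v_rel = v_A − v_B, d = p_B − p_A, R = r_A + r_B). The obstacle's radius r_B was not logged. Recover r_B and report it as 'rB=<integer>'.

m = 1089
d = (-12, 26);  v_rel = (-3, 6),  |v_rel|² = 45
v_rel×d = (-3)·(26) − (6)·(-12) = -6
since m = R²·45 − (-6)²:  R² = (36 + 1089) / 45 = 25
R = √25 = 5  ⇒  r_B = 5 − 2 = 3

rB=3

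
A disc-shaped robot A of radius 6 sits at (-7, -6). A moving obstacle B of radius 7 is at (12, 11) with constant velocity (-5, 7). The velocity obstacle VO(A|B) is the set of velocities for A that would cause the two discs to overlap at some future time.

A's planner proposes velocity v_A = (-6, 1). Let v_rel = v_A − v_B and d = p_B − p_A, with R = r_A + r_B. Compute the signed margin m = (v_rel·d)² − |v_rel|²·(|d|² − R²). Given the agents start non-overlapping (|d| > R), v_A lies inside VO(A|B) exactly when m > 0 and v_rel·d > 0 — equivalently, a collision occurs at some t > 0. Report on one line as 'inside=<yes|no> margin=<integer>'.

d = (19, 17),  |d|² = 650;  R = 6+7 = 13,  c = 650−13² = 481
v_rel = (-1, -6),  |v_rel|² = 37;  v_rel·d = (-1)·(19) + (-6)·(17) = -121
37·t² + 242·t + 481 = 0  ⇒  m = (-121)² − 37·481 = -3156
m = -3156 < 0,  v_rel·d = -121 < 0  ⇒  outside

inside=no margin=-3156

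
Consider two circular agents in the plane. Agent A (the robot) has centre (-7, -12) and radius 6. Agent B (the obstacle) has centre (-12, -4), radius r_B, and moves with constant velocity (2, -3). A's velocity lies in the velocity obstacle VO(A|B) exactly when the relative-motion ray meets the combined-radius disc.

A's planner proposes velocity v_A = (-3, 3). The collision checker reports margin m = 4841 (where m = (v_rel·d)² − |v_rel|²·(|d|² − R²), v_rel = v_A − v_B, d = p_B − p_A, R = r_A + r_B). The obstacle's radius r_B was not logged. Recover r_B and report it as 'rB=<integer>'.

m = 4841
d = (-5, 8);  v_rel = (-5, 6),  |v_rel|² = 61
v_rel×d = (-5)·(8) − (6)·(-5) = -10
since m = R²·61 − (-10)²:  R² = (100 + 4841) / 61 = 81
R = √81 = 9  ⇒  r_B = 9 − 6 = 3

rB=3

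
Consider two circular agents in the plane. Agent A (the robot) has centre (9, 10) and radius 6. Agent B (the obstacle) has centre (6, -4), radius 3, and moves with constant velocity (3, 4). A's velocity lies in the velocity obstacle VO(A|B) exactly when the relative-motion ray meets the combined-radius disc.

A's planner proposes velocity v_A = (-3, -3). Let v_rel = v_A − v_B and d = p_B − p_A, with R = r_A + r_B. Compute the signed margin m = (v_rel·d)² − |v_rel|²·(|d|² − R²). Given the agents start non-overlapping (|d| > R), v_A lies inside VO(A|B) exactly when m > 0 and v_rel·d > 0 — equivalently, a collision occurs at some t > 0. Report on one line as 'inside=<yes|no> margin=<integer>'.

d = (-3, -14),  |d|² = 205;  R = 6+3 = 9,  c = 205−9² = 124
v_rel = (-6, -7),  |v_rel|² = 85;  v_rel·d = (-6)·(-3) + (-7)·(-14) = 116
85·t² − 232·t + 124 = 0  ⇒  m = 116² − 85·124 = 2916
m = 2916 > 0,  v_rel·d = 116 > 0  ⇒  inside

inside=yes margin=2916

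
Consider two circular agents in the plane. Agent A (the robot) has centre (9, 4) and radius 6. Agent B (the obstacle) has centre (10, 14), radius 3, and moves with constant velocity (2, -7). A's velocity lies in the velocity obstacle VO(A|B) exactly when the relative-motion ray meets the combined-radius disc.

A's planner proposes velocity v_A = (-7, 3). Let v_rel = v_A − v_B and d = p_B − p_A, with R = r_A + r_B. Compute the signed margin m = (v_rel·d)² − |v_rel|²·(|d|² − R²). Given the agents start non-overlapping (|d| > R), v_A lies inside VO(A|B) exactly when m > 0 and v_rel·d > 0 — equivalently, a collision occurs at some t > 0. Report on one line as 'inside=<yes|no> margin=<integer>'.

d = (1, 10),  |d|² = 101;  R = 6+3 = 9,  c = 101−9² = 20
v_rel = (-9, 10),  |v_rel|² = 181;  v_rel·d = (-9)·(1) + (10)·(10) = 91
181·t² − 182·t + 20 = 0  ⇒  m = 91² − 181·20 = 4661
m = 4661 > 0,  v_rel·d = 91 > 0  ⇒  inside

inside=yes margin=4661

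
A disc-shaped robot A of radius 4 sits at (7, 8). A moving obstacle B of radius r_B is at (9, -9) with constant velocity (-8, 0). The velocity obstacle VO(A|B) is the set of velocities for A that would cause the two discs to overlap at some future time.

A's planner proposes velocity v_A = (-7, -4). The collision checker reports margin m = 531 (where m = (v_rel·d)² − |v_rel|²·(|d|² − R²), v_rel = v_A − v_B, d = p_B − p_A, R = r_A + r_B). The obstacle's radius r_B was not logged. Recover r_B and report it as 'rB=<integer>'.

m = 531
d = (2, -17);  v_rel = (1, -4),  |v_rel|² = 17
v_rel×d = (1)·(-17) − (-4)·(2) = -9
since m = R²·17 − (-9)²:  R² = (81 + 531) / 17 = 36
R = √36 = 6  ⇒  r_B = 6 − 4 = 2

rB=2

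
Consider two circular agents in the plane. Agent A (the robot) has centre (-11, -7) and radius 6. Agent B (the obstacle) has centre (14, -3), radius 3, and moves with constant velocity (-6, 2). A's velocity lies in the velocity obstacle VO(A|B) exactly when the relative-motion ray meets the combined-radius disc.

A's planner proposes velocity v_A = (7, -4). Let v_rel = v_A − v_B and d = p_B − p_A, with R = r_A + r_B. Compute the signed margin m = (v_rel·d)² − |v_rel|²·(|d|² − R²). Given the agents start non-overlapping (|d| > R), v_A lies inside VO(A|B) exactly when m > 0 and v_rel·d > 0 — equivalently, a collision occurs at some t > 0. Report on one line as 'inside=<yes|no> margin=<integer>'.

d = (25, 4),  |d|² = 641;  R = 6+3 = 9,  c = 641−9² = 560
v_rel = (13, -6),  |v_rel|² = 205;  v_rel·d = (13)·(25) + (-6)·(4) = 301
205·t² − 602·t + 560 = 0  ⇒  m = 301² − 205·560 = -24199
m = -24199 < 0,  v_rel·d = 301 > 0  ⇒  outside

inside=no margin=-24199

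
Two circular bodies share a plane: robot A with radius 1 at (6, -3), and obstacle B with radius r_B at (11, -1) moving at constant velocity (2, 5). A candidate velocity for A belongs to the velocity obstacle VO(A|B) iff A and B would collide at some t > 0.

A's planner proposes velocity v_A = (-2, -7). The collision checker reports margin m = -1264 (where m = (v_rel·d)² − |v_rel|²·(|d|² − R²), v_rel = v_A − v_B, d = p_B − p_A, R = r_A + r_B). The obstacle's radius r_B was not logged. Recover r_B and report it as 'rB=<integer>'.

m = -1264
d = (5, 2);  v_rel = (-4, -12),  |v_rel|² = 160
v_rel×d = (-4)·(2) − (-12)·(5) = 52
since m = R²·160 − 52²:  R² = (2704 + -1264) / 160 = 9
R = √9 = 3  ⇒  r_B = 3 − 1 = 2

rB=2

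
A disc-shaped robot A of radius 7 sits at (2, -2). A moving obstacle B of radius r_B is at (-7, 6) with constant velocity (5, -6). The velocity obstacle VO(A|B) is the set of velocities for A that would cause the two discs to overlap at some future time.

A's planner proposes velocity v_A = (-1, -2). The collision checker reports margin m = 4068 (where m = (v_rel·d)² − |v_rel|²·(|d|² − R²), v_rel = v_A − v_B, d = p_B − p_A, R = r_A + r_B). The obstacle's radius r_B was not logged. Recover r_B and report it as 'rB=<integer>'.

m = 4068
d = (-9, 8);  v_rel = (-6, 4),  |v_rel|² = 52
v_rel×d = (-6)·(8) − (4)·(-9) = -12
since m = R²·52 − (-12)²:  R² = (144 + 4068) / 52 = 81
R = √81 = 9  ⇒  r_B = 9 − 7 = 2

rB=2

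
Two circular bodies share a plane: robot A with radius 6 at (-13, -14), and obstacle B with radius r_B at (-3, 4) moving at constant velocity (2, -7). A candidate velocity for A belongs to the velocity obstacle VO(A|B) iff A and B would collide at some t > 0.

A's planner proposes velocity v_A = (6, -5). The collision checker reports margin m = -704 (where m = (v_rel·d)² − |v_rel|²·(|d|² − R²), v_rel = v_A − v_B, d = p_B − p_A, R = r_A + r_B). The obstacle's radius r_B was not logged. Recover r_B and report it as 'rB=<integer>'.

m = -704
d = (10, 18);  v_rel = (4, 2),  |v_rel|² = 20
v_rel×d = (4)·(18) − (2)·(10) = 52
since m = R²·20 − 52²:  R² = (2704 + -704) / 20 = 100
R = √100 = 10  ⇒  r_B = 10 − 6 = 4

rB=4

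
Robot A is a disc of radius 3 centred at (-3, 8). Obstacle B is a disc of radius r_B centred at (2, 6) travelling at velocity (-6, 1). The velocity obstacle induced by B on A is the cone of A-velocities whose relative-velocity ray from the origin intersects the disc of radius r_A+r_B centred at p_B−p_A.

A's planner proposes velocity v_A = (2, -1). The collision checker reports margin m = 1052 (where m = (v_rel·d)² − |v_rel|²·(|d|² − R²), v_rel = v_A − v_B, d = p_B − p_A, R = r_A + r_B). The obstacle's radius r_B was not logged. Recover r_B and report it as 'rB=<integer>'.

m = 1052
d = (5, -2);  v_rel = (8, -2),  |v_rel|² = 68
v_rel×d = (8)·(-2) − (-2)·(5) = -6
since m = R²·68 − (-6)²:  R² = (36 + 1052) / 68 = 16
R = √16 = 4  ⇒  r_B = 4 − 3 = 1

rB=1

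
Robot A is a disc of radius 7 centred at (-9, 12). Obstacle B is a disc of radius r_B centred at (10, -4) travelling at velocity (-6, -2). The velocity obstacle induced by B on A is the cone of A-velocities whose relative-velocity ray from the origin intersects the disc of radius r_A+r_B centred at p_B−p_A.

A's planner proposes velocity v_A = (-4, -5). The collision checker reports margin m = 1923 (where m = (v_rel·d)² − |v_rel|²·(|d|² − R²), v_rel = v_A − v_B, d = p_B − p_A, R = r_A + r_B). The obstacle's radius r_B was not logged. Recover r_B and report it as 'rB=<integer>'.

m = 1923
d = (19, -16);  v_rel = (2, -3),  |v_rel|² = 13
v_rel×d = (2)·(-16) − (-3)·(19) = 25
since m = R²·13 − 25²:  R² = (625 + 1923) / 13 = 196
R = √196 = 14  ⇒  r_B = 14 − 7 = 7

rB=7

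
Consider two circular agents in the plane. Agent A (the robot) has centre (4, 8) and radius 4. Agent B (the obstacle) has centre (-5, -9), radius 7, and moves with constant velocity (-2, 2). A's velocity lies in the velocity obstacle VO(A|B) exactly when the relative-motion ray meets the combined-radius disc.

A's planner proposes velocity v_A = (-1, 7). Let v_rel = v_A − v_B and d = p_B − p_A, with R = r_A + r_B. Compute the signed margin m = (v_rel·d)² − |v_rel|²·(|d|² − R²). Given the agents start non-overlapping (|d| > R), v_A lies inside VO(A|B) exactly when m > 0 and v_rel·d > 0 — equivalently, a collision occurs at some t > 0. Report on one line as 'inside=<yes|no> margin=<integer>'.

d = (-9, -17),  |d|² = 370;  R = 4+7 = 11,  c = 370−11² = 249
v_rel = (1, 5),  |v_rel|² = 26;  v_rel·d = (1)·(-9) + (5)·(-17) = -94
26·t² + 188·t + 249 = 0  ⇒  m = (-94)² − 26·249 = 2362
m = 2362 > 0,  v_rel·d = -94 < 0  ⇒  outside

inside=no margin=2362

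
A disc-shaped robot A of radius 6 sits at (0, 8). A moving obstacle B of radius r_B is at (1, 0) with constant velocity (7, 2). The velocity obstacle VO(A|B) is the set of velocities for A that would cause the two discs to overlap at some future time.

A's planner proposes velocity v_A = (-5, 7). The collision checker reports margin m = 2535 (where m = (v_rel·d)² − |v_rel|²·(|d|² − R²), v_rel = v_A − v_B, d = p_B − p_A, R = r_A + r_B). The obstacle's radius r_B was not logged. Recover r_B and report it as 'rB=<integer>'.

m = 2535
d = (1, -8);  v_rel = (-12, 5),  |v_rel|² = 169
v_rel×d = (-12)·(-8) − (5)·(1) = 91
since m = R²·169 − 91²:  R² = (8281 + 2535) / 169 = 64
R = √64 = 8  ⇒  r_B = 8 − 6 = 2

rB=2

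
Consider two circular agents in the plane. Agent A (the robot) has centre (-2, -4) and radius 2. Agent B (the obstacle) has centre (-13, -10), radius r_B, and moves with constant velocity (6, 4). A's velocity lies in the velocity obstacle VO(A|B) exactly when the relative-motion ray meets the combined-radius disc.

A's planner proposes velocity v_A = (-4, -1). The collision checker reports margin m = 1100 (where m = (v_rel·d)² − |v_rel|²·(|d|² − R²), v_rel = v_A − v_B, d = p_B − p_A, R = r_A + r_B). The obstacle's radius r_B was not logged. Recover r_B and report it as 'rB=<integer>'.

m = 1100
d = (-11, -6);  v_rel = (-10, -5),  |v_rel|² = 125
v_rel×d = (-10)·(-6) − (-5)·(-11) = 5
since m = R²·125 − 5²:  R² = (25 + 1100) / 125 = 9
R = √9 = 3  ⇒  r_B = 3 − 2 = 1

rB=1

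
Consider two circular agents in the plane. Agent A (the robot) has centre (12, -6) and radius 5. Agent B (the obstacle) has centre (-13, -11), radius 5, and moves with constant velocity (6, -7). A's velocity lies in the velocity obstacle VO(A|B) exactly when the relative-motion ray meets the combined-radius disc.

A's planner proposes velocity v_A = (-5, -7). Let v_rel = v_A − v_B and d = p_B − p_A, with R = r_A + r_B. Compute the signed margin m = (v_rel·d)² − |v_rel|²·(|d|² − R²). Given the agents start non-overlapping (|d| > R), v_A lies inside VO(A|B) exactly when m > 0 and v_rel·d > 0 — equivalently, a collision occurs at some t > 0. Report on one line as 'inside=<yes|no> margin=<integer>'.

d = (-25, -5),  |d|² = 650;  R = 5+5 = 10,  c = 650−10² = 550
v_rel = (-11, 0),  |v_rel|² = 121;  v_rel·d = (-11)·(-25) + (0)·(-5) = 275
121·t² − 550·t + 550 = 0  ⇒  m = 275² − 121·550 = 9075
m = 9075 > 0,  v_rel·d = 275 > 0  ⇒  inside

inside=yes margin=9075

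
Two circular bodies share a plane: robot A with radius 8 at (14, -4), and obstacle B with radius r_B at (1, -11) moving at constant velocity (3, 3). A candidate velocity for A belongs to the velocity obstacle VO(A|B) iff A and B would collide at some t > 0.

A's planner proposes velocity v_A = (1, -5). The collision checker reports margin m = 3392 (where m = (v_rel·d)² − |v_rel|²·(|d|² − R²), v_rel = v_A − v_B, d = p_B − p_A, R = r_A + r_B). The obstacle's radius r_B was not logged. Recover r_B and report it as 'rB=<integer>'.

m = 3392
d = (-13, -7);  v_rel = (-2, -8),  |v_rel|² = 68
v_rel×d = (-2)·(-7) − (-8)·(-13) = -90
since m = R²·68 − (-90)²:  R² = (8100 + 3392) / 68 = 169
R = √169 = 13  ⇒  r_B = 13 − 8 = 5

rB=5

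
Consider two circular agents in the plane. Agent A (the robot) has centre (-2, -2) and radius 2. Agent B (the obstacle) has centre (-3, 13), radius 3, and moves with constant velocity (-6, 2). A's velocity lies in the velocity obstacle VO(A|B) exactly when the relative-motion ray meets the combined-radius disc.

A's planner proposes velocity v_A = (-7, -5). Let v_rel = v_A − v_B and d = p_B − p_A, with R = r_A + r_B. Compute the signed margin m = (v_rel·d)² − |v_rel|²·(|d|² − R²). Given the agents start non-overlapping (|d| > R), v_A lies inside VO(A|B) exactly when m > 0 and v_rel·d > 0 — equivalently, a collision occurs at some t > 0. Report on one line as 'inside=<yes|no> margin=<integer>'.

d = (-1, 15),  |d|² = 226;  R = 2+3 = 5,  c = 226−5² = 201
v_rel = (-1, -7),  |v_rel|² = 50;  v_rel·d = (-1)·(-1) + (-7)·(15) = -104
50·t² + 208·t + 201 = 0  ⇒  m = (-104)² − 50·201 = 766
m = 766 > 0,  v_rel·d = -104 < 0  ⇒  outside

inside=no margin=766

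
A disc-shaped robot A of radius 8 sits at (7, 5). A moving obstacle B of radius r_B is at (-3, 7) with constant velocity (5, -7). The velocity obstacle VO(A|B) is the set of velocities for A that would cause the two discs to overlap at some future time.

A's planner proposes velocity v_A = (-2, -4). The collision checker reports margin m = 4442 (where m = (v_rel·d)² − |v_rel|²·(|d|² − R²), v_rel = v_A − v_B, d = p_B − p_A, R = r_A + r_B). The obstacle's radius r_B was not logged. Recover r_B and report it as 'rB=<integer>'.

m = 4442
d = (-10, 2);  v_rel = (-7, 3),  |v_rel|² = 58
v_rel×d = (-7)·(2) − (3)·(-10) = 16
since m = R²·58 − 16²:  R² = (256 + 4442) / 58 = 81
R = √81 = 9  ⇒  r_B = 9 − 8 = 1

rB=1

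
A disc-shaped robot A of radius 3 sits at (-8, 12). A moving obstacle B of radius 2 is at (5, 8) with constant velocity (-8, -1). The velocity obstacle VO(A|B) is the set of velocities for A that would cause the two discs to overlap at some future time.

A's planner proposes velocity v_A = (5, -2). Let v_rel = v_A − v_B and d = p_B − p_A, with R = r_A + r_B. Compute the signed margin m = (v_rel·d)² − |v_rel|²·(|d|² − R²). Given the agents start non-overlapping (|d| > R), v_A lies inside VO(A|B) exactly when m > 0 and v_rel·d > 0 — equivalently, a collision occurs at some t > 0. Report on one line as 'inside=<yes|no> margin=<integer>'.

d = (13, -4),  |d|² = 185;  R = 3+2 = 5,  c = 185−5² = 160
v_rel = (13, -1),  |v_rel|² = 170;  v_rel·d = (13)·(13) + (-1)·(-4) = 173
170·t² − 346·t + 160 = 0  ⇒  m = 173² − 170·160 = 2729
m = 2729 > 0,  v_rel·d = 173 > 0  ⇒  inside

inside=yes margin=2729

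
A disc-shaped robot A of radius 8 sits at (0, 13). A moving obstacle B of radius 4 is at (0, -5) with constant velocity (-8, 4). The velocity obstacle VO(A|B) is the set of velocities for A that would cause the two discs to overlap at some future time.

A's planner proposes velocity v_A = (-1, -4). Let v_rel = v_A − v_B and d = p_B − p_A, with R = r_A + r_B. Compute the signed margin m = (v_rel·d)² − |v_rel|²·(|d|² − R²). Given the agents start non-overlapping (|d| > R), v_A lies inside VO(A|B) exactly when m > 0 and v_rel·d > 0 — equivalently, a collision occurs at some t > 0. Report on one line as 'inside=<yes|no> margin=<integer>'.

d = (0, -18),  |d|² = 324;  R = 8+4 = 12,  c = 324−12² = 180
v_rel = (7, -8),  |v_rel|² = 113;  v_rel·d = (7)·(0) + (-8)·(-18) = 144
113·t² − 288·t + 180 = 0  ⇒  m = 144² − 113·180 = 396
m = 396 > 0,  v_rel·d = 144 > 0  ⇒  inside

inside=yes margin=396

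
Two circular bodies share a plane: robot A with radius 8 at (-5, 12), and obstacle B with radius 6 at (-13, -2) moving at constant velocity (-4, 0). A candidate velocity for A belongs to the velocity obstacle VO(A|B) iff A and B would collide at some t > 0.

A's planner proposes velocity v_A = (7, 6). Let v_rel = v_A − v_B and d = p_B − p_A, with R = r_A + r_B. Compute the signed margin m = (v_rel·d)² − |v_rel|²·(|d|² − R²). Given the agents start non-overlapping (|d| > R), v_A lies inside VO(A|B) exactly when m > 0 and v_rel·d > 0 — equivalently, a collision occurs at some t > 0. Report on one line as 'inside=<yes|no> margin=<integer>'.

d = (-8, -14),  |d|² = 260;  R = 8+6 = 14,  c = 260−14² = 64
v_rel = (11, 6),  |v_rel|² = 157;  v_rel·d = (11)·(-8) + (6)·(-14) = -172
157·t² + 344·t + 64 = 0  ⇒  m = (-172)² − 157·64 = 19536
m = 19536 > 0,  v_rel·d = -172 < 0  ⇒  outside

inside=no margin=19536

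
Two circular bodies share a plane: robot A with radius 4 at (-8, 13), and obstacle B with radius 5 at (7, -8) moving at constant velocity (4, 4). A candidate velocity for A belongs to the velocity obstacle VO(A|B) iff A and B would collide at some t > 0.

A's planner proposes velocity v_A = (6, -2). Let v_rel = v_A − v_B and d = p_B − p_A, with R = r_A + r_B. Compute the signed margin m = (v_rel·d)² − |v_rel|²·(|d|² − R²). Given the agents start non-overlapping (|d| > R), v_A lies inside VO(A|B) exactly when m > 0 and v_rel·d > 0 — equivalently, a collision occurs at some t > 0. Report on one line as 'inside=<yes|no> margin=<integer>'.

d = (15, -21),  |d|² = 666;  R = 4+5 = 9,  c = 666−9² = 585
v_rel = (2, -6),  |v_rel|² = 40;  v_rel·d = (2)·(15) + (-6)·(-21) = 156
40·t² − 312·t + 585 = 0  ⇒  m = 156² − 40·585 = 936
m = 936 > 0,  v_rel·d = 156 > 0  ⇒  inside

inside=yes margin=936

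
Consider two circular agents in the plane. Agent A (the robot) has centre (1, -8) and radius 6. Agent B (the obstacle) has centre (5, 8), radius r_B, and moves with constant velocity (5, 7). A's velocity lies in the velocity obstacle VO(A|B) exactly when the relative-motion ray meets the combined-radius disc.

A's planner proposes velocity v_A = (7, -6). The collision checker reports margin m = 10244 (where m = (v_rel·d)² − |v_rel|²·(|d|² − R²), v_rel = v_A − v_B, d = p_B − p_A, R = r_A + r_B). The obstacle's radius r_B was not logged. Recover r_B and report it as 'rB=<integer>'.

m = 10244
d = (4, 16);  v_rel = (2, -13),  |v_rel|² = 173
v_rel×d = (2)·(16) − (-13)·(4) = 84
since m = R²·173 − 84²:  R² = (7056 + 10244) / 173 = 100
R = √100 = 10  ⇒  r_B = 10 − 6 = 4

rB=4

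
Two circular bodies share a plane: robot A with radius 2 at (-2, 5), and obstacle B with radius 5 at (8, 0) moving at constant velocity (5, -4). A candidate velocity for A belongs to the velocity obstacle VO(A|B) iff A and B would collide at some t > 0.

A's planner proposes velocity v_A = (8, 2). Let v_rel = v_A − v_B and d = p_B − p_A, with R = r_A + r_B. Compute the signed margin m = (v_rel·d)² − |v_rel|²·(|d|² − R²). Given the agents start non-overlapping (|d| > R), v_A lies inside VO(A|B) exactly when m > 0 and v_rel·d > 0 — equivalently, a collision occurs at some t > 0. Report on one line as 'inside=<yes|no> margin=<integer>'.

d = (10, -5),  |d|² = 125;  R = 2+5 = 7,  c = 125−7² = 76
v_rel = (3, 6),  |v_rel|² = 45;  v_rel·d = (3)·(10) + (6)·(-5) = 0
45·t² − 0·t + 76 = 0  ⇒  m = 0² − 45·76 = -3420
m = -3420 < 0,  v_rel·d = 0 = 0  ⇒  outside

inside=no margin=-3420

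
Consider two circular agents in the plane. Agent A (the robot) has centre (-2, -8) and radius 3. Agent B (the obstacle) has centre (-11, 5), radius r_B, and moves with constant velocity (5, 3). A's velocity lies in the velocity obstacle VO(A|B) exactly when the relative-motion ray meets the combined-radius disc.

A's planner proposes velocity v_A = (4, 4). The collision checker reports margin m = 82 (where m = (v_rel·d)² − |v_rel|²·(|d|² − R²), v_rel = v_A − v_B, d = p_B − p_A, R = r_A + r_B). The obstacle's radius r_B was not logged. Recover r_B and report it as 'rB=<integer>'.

m = 82
d = (-9, 13);  v_rel = (-1, 1),  |v_rel|² = 2
v_rel×d = (-1)·(13) − (1)·(-9) = -4
since m = R²·2 − (-4)²:  R² = (16 + 82) / 2 = 49
R = √49 = 7  ⇒  r_B = 7 − 3 = 4

rB=4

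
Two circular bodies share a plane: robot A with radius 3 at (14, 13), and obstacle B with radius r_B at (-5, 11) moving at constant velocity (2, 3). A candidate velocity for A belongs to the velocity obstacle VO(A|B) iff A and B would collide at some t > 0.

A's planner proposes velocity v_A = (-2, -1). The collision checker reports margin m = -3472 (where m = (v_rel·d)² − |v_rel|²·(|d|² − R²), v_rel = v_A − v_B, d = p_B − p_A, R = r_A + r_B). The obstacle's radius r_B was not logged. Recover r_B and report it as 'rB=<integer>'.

m = -3472
d = (-19, -2);  v_rel = (-4, -4),  |v_rel|² = 32
v_rel×d = (-4)·(-2) − (-4)·(-19) = -68
since m = R²·32 − (-68)²:  R² = (4624 + -3472) / 32 = 36
R = √36 = 6  ⇒  r_B = 6 − 3 = 3

rB=3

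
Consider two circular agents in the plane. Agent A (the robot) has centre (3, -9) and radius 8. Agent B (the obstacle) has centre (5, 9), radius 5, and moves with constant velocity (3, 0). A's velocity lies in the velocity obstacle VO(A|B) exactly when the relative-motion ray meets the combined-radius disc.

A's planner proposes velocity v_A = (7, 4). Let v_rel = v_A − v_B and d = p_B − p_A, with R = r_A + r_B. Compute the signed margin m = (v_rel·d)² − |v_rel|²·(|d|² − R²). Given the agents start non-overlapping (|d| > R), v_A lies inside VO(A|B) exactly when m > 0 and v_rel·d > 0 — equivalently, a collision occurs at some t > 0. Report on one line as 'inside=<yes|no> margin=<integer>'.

d = (2, 18),  |d|² = 328;  R = 8+5 = 13,  c = 328−13² = 159
v_rel = (4, 4),  |v_rel|² = 32;  v_rel·d = (4)·(2) + (4)·(18) = 80
32·t² − 160·t + 159 = 0  ⇒  m = 80² − 32·159 = 1312
m = 1312 > 0,  v_rel·d = 80 > 0  ⇒  inside

inside=yes margin=1312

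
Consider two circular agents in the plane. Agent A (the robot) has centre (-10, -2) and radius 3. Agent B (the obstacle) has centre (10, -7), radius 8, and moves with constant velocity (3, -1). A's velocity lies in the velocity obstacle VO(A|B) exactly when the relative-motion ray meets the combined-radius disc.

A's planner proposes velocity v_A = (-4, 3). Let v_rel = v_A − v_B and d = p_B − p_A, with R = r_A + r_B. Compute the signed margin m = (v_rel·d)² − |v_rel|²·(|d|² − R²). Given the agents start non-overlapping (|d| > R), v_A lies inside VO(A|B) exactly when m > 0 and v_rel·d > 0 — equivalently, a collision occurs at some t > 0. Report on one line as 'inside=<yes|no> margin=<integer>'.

d = (20, -5),  |d|² = 425;  R = 3+8 = 11,  c = 425−11² = 304
v_rel = (-7, 4),  |v_rel|² = 65;  v_rel·d = (-7)·(20) + (4)·(-5) = -160
65·t² + 320·t + 304 = 0  ⇒  m = (-160)² − 65·304 = 5840
m = 5840 > 0,  v_rel·d = -160 < 0  ⇒  outside

inside=no margin=5840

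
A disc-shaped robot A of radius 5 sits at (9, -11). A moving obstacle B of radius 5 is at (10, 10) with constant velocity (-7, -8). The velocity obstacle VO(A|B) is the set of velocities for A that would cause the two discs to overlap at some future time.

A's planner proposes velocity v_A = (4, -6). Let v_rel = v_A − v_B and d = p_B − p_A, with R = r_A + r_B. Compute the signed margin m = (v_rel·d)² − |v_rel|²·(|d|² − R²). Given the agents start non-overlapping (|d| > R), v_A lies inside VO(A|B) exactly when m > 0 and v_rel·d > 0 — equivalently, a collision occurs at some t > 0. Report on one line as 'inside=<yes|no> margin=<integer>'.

d = (1, 21),  |d|² = 442;  R = 5+5 = 10,  c = 442−10² = 342
v_rel = (11, 2),  |v_rel|² = 125;  v_rel·d = (11)·(1) + (2)·(21) = 53
125·t² − 106·t + 342 = 0  ⇒  m = 53² − 125·342 = -39941
m = -39941 < 0,  v_rel·d = 53 > 0  ⇒  outside

inside=no margin=-39941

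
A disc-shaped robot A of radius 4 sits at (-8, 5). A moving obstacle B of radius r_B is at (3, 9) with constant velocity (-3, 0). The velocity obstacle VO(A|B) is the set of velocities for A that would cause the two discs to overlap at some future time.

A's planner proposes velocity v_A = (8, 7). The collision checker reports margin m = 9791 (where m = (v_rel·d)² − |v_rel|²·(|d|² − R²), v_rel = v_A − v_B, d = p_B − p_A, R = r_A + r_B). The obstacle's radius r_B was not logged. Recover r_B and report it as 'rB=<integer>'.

m = 9791
d = (11, 4);  v_rel = (11, 7),  |v_rel|² = 170
v_rel×d = (11)·(4) − (7)·(11) = -33
since m = R²·170 − (-33)²:  R² = (1089 + 9791) / 170 = 64
R = √64 = 8  ⇒  r_B = 8 − 4 = 4

rB=4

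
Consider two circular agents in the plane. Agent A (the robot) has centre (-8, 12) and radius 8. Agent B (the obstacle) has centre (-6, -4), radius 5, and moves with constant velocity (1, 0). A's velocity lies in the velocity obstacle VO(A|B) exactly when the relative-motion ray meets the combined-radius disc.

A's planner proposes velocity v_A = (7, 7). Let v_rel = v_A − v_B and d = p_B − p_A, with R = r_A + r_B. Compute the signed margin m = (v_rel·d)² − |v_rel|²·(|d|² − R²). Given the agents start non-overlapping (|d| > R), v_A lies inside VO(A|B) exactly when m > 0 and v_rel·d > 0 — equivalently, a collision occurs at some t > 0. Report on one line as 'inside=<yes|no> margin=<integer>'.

d = (2, -16),  |d|² = 260;  R = 8+5 = 13,  c = 260−13² = 91
v_rel = (6, 7),  |v_rel|² = 85;  v_rel·d = (6)·(2) + (7)·(-16) = -100
85·t² + 200·t + 91 = 0  ⇒  m = (-100)² − 85·91 = 2265
m = 2265 > 0,  v_rel·d = -100 < 0  ⇒  outside

inside=no margin=2265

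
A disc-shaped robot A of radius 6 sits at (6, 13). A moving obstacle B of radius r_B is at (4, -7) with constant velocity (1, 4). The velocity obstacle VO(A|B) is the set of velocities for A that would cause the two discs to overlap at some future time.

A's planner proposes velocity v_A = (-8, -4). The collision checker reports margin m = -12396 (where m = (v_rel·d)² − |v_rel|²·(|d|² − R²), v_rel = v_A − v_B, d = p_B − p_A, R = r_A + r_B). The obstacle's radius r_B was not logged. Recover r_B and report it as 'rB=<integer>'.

m = -12396
d = (-2, -20);  v_rel = (-9, -8),  |v_rel|² = 145
v_rel×d = (-9)·(-20) − (-8)·(-2) = 164
since m = R²·145 − 164²:  R² = (26896 + -12396) / 145 = 100
R = √100 = 10  ⇒  r_B = 10 − 6 = 4

rB=4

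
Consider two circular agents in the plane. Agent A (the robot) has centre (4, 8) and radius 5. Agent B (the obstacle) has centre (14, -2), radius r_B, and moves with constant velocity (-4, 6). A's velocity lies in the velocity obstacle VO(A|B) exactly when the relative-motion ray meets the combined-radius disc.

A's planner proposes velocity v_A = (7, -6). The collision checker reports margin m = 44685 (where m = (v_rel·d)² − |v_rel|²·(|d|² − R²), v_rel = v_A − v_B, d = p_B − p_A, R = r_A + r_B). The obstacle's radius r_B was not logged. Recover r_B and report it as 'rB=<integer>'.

m = 44685
d = (10, -10);  v_rel = (11, -12),  |v_rel|² = 265
v_rel×d = (11)·(-10) − (-12)·(10) = 10
since m = R²·265 − 10²:  R² = (100 + 44685) / 265 = 169
R = √169 = 13  ⇒  r_B = 13 − 5 = 8

rB=8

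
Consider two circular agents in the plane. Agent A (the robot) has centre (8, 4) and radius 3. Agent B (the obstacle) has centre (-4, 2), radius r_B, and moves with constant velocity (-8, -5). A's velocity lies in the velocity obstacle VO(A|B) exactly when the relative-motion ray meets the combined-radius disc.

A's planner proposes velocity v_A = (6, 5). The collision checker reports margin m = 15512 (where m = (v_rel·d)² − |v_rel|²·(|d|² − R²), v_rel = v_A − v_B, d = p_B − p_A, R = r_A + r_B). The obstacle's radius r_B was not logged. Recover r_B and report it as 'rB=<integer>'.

m = 15512
d = (-12, -2);  v_rel = (14, 10),  |v_rel|² = 296
v_rel×d = (14)·(-2) − (10)·(-12) = 92
since m = R²·296 − 92²:  R² = (8464 + 15512) / 296 = 81
R = √81 = 9  ⇒  r_B = 9 − 3 = 6

rB=6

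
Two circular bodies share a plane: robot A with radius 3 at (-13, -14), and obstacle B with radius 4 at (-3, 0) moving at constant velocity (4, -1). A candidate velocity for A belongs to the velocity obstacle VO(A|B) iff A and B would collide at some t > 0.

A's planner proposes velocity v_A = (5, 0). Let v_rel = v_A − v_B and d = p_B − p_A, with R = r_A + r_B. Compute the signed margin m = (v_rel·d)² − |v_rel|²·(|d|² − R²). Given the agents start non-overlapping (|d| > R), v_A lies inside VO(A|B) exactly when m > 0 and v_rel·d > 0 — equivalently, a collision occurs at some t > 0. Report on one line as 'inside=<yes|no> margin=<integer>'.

d = (10, 14),  |d|² = 296;  R = 3+4 = 7,  c = 296−7² = 247
v_rel = (1, 1),  |v_rel|² = 2;  v_rel·d = (1)·(10) + (1)·(14) = 24
2·t² − 48·t + 247 = 0  ⇒  m = 24² − 2·247 = 82
m = 82 > 0,  v_rel·d = 24 > 0  ⇒  inside

inside=yes margin=82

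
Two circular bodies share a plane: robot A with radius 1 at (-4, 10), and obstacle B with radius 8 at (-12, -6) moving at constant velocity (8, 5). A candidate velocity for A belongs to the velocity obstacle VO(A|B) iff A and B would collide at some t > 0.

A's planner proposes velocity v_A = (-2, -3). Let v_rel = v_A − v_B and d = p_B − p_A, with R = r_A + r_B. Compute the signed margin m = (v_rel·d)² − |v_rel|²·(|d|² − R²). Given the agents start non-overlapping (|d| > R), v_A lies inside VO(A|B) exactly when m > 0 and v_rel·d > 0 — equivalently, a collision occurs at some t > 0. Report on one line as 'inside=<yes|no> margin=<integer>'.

d = (-8, -16),  |d|² = 320;  R = 1+8 = 9,  c = 320−9² = 239
v_rel = (-10, -8),  |v_rel|² = 164;  v_rel·d = (-10)·(-8) + (-8)·(-16) = 208
164·t² − 416·t + 239 = 0  ⇒  m = 208² − 164·239 = 4068
m = 4068 > 0,  v_rel·d = 208 > 0  ⇒  inside

inside=yes margin=4068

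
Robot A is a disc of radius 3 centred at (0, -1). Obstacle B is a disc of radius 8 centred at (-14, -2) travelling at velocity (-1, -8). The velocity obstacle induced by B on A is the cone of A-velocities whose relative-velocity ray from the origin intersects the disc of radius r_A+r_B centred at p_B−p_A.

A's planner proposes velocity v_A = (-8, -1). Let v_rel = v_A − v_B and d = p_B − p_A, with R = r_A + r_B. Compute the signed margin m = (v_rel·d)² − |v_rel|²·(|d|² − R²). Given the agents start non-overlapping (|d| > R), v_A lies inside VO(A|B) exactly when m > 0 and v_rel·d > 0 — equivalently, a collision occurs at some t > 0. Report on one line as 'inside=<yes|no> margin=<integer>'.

d = (-14, -1),  |d|² = 197;  R = 3+8 = 11,  c = 197−11² = 76
v_rel = (-7, 7),  |v_rel|² = 98;  v_rel·d = (-7)·(-14) + (7)·(-1) = 91
98·t² − 182·t + 76 = 0  ⇒  m = 91² − 98·76 = 833
m = 833 > 0,  v_rel·d = 91 > 0  ⇒  inside

inside=yes margin=833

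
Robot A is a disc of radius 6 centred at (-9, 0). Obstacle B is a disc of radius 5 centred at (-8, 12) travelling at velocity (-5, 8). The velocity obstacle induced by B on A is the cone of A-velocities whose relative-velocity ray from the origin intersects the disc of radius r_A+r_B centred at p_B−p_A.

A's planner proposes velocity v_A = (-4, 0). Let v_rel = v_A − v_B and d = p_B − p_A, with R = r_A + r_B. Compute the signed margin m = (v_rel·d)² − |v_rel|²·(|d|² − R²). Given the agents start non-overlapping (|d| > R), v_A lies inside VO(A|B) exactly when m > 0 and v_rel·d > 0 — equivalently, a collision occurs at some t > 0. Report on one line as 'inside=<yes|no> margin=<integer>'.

d = (1, 12),  |d|² = 145;  R = 6+5 = 11,  c = 145−11² = 24
v_rel = (1, -8),  |v_rel|² = 65;  v_rel·d = (1)·(1) + (-8)·(12) = -95
65·t² + 190·t + 24 = 0  ⇒  m = (-95)² − 65·24 = 7465
m = 7465 > 0,  v_rel·d = -95 < 0  ⇒  outside

inside=no margin=7465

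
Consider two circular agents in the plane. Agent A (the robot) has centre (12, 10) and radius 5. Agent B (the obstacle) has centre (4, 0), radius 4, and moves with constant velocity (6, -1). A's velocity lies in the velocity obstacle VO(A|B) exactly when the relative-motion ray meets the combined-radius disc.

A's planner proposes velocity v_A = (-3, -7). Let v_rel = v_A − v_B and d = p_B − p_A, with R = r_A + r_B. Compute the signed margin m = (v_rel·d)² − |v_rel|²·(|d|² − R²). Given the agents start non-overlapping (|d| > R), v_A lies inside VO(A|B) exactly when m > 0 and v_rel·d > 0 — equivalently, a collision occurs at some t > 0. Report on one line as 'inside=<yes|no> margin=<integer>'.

d = (-8, -10),  |d|² = 164;  R = 5+4 = 9,  c = 164−9² = 83
v_rel = (-9, -6),  |v_rel|² = 117;  v_rel·d = (-9)·(-8) + (-6)·(-10) = 132
117·t² − 264·t + 83 = 0  ⇒  m = 132² − 117·83 = 7713
m = 7713 > 0,  v_rel·d = 132 > 0  ⇒  inside

inside=yes margin=7713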